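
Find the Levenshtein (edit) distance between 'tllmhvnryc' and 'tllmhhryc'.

Let D[i][j] be the edit distance between the first i characters of 'tllmhvnryc' and the first j characters of 'tllmhhryc', with D[i][0] = i, D[0][j] = j, and D[i][j] = D[i-1][j-1] if the characters match, else 1 + min(D[i-1][j], D[i][j-1], D[i-1][j-1]). Filling the table (rows: prefixes of 'tllmhvnryc', columns: prefixes of 'tllmhhryc'):
     ε  t  l  l  m  h  h  r  y  c
  ε  0  1  2  3  4  5  6  7  8  9
  t  1  0  1  2  3  4  5  6  7  8
  l  2  1  0  1  2  3  4  5  6  7
  l  3  2  1  0  1  2  3  4  5  6
  m  4  3  2  1  0  1  2  3  4  5
  h  5  4  3  2  1  0  1  2  3  4
  v  6  5  4  3  2  1  1  2  3  4
  n  7  6  5  4  3  2  2  2  3  4
  r  8  7  6  5  4  3  3  2  3  4
  y  9  8  7  6  5  4  4  3  2  3
  c 10  9  8  7  6  5  5  4  3  2
The bottom-right entry gives D[10][9] = 2, so no sequence of fewer than 2 edits works. Backtracking through the table gives one optimal edit sequence (2 edits):
  tllmhvnryc → tllmhnryc (del v @6)
  tllmhnryc → tllmhhryc (sub n→h @6)
Edit distance = 2.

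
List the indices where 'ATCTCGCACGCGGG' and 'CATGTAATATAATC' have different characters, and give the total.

Differing positions: 1, 2, 3, 4, 5, 6, 7, 8, 9, 10, 11, 12, 13, 14. Hamming distance = 14.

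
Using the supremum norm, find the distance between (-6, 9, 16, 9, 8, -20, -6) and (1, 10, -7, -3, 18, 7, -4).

max(|x_i - y_i|) = max(|-6 - 1|, |9 - 10|, |16 - (-7)|, |9 - (-3)|, |8 - 18|, |-20 - 7|, |-6 - (-4)|) = max(7, 1, 23, 12, 10, 27, 2) = 27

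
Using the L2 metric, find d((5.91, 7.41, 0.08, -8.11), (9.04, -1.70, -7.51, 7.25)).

√(Σ(x_i - y_i)²) = √((5.91 - 9.04)² + (7.41 - (-1.7))² + (0.08 - (-7.51))² + (-8.11 - 7.25)²)
= √((-3.13)² + 9.11² + 7.59² + (-15.36)²) = √(9.7969 + 82.9921 + 57.6081 + 235.9296) = √386.3267 ≈ 19.6552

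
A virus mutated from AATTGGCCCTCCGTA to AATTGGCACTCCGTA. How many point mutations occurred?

Differing positions: 8. Hamming distance = 1.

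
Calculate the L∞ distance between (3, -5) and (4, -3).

max(|x_i - y_i|) = max(|3 - 4|, |-5 - (-3)|) = max(1, 2) = 2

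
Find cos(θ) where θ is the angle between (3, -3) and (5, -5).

With u = (3, -3), v = (5, -5):
u·v = 3·5 + (-3)·(-5) = 15 + 15 = 30.
|u| = √(3² + (-3)²) = √18, |v| = √(5² + (-5)²) = √50, so |u||v| = √(18·50) = √900 = 30.
cos θ = (u·v)/(|u||v|) = 30/30 = 1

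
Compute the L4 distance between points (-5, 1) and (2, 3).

(Σ|x_i - y_i|^4)^(1/4) = (|-5 - 2|^4 + |1 - 3|^4)^(1/4)
= (7^4 + 2^4)^(1/4) = (2401 + 16)^(1/4) = (2417)^(1/4) ≈ 7.0116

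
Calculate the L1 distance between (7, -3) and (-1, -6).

Σ|x_i - y_i| = |7 - (-1)| + |-3 - (-6)| = 8 + 3 = 11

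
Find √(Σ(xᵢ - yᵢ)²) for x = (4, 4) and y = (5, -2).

√(Σ(x_i - y_i)²) = √((4 - 5)² + (4 - (-2))²)
= √((-1)² + 6²) = √(1 + 36) = √37 ≈ 6.0828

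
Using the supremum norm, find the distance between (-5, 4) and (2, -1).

max(|x_i - y_i|) = max(|-5 - 2|, |4 - (-1)|) = max(7, 5) = 7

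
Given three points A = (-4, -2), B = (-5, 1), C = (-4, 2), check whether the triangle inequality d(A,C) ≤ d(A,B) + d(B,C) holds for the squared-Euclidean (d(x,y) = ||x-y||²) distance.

d(A,B) = 1² + 3² = 10, d(B,C) = 1² + 1² = 2, d(A,C) = 0² + 4² = 16.
d(A,C) = 16 > 10 + 2 = 12. Triangle inequality is VIOLATED. (Squared-Euclidean is not a metric — this is a counterexample.)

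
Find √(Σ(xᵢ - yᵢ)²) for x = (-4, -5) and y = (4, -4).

√(Σ(x_i - y_i)²) = √((-4 - 4)² + (-5 - (-4))²)
= √((-8)² + (-1)²) = √(64 + 1) = √65 ≈ 8.0623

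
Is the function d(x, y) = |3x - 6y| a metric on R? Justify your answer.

No. d fails symmetry: d(3, 7) = |3·3 - 6·7| = |-33| = 33, but d(7, 3) = |3·7 - 6·3| = |3| = 3. Since 33 ≠ 3, d(x,y) ≠ d(y,x) in general.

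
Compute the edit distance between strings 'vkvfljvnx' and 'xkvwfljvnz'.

Let D[i][j] be the edit distance between the first i characters of 'vkvfljvnx' and the first j characters of 'xkvwfljvnz', with D[i][0] = i, D[0][j] = j, and D[i][j] = D[i-1][j-1] if the characters match, else 1 + min(D[i-1][j], D[i][j-1], D[i-1][j-1]). Filling the table (rows: prefixes of 'vkvfljvnx', columns: prefixes of 'xkvwfljvnz'):
     ε  x  k  v  w  f  l  j  v  n  z
  ε  0  1  2  3  4  5  6  7  8  9 10
  v  1  1  2  2  3  4  5  6  7  8  9
  k  2  2  1  2  3  4  5  6  7  8  9
  v  3  3  2  1  2  3  4  5  6  7  8
  f  4  4  3  2  2  2  3  4  5  6  7
  l  5  5  4  3  3  3  2  3  4  5  6
  j  6  6  5  4  4  4  3  2  3  4  5
  v  7  7  6  5  5  5  4  3  2  3  4
  n  8  8  7  6  6  6  5  4  3  2  3
  x  9  8  8  7  7  7  6  5  4  3  3
The bottom-right entry gives D[9][10] = 3, so no sequence of fewer than 3 edits works. Backtracking through the table gives one optimal edit sequence (3 edits):
  vkvfljvnx → xkvfljvnx (sub v→x @1)
  xkvfljvnx → xkvwfljvnx (ins w @4)
  xkvwfljvnx → xkvwfljvnz (sub x→z @10)
Edit distance = 3.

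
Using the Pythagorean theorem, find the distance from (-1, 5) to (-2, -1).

√(Σ(x_i - y_i)²) = √((-1 - (-2))² + (5 - (-1))²)
= √(1² + 6²) = √(1 + 36) = √37 ≈ 6.0828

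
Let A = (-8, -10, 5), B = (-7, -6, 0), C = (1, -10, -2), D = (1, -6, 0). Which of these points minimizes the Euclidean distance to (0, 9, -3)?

Distances: d(A) ≈ 22.1133, d(B) ≈ 16.8226, d(C) ≈ 19.0526, d(D) ≈ 15.3297. Nearest: D = (1, -6, 0) with distance 15.3297.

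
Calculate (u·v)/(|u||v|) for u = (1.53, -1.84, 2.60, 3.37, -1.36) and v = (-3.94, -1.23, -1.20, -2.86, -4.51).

With u = (1.53, -1.84, 2.60, 3.37, -1.36), v = (-3.94, -1.23, -1.20, -2.86, -4.51):
u·v = 1.53·(-3.94) + (-1.84)·(-1.23) + 2.6·(-1.2) + 3.37·(-2.86) + (-1.36)·(-4.51) = (-6.0282) + 2.2632 + (-3.12) + (-9.6382) + 6.1336 = -10.3896.
|u| = √(1.53² + (-1.84)² + 2.6² + 3.37² + (-1.36)²) = √(2.3409 + 3.3856 + 6.76 + 11.3569 + 1.8496) = √25.693, |v| = √((-3.94)² + (-1.23)² + (-1.2)² + (-2.86)² + (-4.51)²) = √(15.5236 + 1.5129 + 1.44 + 8.1796 + 20.3401) = √46.9962.
cos θ = (u·v)/(|u||v|) = -10.3896/(√25.693·√46.9962) ≈ -0.299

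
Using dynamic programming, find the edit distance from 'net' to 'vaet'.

Let D[i][j] be the edit distance between the first i characters of 'net' and the first j characters of 'vaet', with D[i][0] = i, D[0][j] = j, and D[i][j] = D[i-1][j-1] if the characters match, else 1 + min(D[i-1][j], D[i][j-1], D[i-1][j-1]). Filling the table (rows: prefixes of 'net', columns: prefixes of 'vaet'):
     ε  v  a  e  t
  ε  0  1  2  3  4
  n  1  1  2  3  4
  e  2  2  2  2  3
  t  3  3  3  3  2
The bottom-right entry gives D[3][4] = 2, so no sequence of fewer than 2 edits works. Backtracking through the table gives one optimal edit sequence (2 edits):
  net → vnet (ins v @1)
  vnet → vaet (sub n→a @2)
Edit distance = 2.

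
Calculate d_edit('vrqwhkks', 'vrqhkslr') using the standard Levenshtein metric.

Let D[i][j] be the edit distance between the first i characters of 'vrqwhkks' and the first j characters of 'vrqhkslr', with D[i][0] = i, D[0][j] = j, and D[i][j] = D[i-1][j-1] if the characters match, else 1 + min(D[i-1][j], D[i][j-1], D[i-1][j-1]). Filling the table (rows: prefixes of 'vrqwhkks', columns: prefixes of 'vrqhkslr'):
     ε  v  r  q  h  k  s  l  r
  ε  0  1  2  3  4  5  6  7  8
  v  1  0  1  2  3  4  5  6  7
  r  2  1  0  1  2  3  4  5  6
  q  3  2  1  0  1  2  3  4  5
  w  4  3  2  1  1  2  3  4  5
  h  5  4  3  2  1  2  3  4  5
  k  6  5  4  3  2  1  2  3  4
  k  7  6  5  4  3  2  2  3  4
  s  8  7  6  5  4  3  2  3  4
The bottom-right entry gives D[8][8] = 4, so no sequence of fewer than 4 edits works. Backtracking through the table gives one optimal edit sequence (4 edits):
  vrqwhkks → vrqhkks (del w @4)
  vrqhkks → vrqhksks (ins s @6)
  vrqhksks → vrqhksls (sub k→l @7)
  vrqhksls → vrqhkslr (sub s→r @8)
Edit distance = 4.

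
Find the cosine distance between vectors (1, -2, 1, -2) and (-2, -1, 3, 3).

With u = (1, -2, 1, -2), v = (-2, -1, 3, 3):
u·v = 1·(-2) + (-2)·(-1) + 1·3 + (-2)·3 = (-2) + 2 + 3 + (-6) = -3.
|u| = √(1² + (-2)² + 1² + (-2)²) = √10, |v| = √((-2)² + (-1)² + 3² + 3²) = √23, so |u||v| = √(10·23) = √230.
cos θ = (u·v)/(|u||v|) = -3/√230 ≈ -0.1978
Cosine distance = 1 - cos θ ≈ 1 - (-0.1978) = 1.1978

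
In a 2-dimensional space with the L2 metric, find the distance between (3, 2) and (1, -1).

(Σ|x_i - y_i|^2)^(1/2) = (|3 - 1|^2 + |2 - (-1)|^2)^(1/2)
= (2^2 + 3^2)^(1/2) = (4 + 9)^(1/2) = (13)^(1/2) ≈ 3.6056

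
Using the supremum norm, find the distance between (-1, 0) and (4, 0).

max(|x_i - y_i|) = max(|-1 - 4|, |0 - 0|) = max(5, 0) = 5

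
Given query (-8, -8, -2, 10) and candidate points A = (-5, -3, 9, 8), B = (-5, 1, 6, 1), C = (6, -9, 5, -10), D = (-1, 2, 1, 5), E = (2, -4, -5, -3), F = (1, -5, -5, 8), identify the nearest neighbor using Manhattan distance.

Distances: d(A) = 21, d(B) = 29, d(C) = 42, d(D) = 25, d(E) = 30, d(F) = 17. Nearest: F = (1, -5, -5, 8) with distance 17.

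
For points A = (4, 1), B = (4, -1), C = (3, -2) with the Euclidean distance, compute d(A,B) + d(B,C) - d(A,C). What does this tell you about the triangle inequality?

d(A,B) = √(0² + 2²) = √4 = 2, d(B,C) = √(1² + 1²) = √2 ≈ 1.4142, d(A,C) = √(1² + 3²) = √10 ≈ 3.1623.
d(A,B) + d(B,C) - d(A,C) = 2 + 1.4142 - 3.1623 = 3.4142 - 3.1623 = 0.2519 (to 4 decimal places). This is ≥ 0, so the triangle inequality holds for these points.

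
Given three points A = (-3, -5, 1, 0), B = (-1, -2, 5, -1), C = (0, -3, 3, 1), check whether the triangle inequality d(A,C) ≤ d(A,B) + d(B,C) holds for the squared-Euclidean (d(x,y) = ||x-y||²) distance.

d(A,B) = 2² + 3² + 4² + 1² = 30, d(B,C) = 1² + 1² + 2² + 2² = 10, d(A,C) = 3² + 2² + 2² + 1² = 18.
d(A,C) = 18 ≤ 30 + 10 = 40. Triangle inequality is satisfied.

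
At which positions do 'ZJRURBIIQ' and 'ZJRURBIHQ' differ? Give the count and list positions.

Differing positions: 8. Hamming distance = 1.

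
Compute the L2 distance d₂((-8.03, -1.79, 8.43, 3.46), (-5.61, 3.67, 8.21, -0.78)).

√(Σ(x_i - y_i)²) = √((-8.03 - (-5.61))² + (-1.79 - 3.67)² + (8.43 - 8.21)² + (3.46 - (-0.78))²)
= √((-2.42)² + (-5.46)² + 0.22² + 4.24²) = √(5.8564 + 29.8116 + 0.0484 + 17.9776) = √53.694 ≈ 7.3276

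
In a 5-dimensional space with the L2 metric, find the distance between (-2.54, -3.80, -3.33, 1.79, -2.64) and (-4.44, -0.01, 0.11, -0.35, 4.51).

(Σ|x_i - y_i|^2)^(1/2) = (|-2.54 - (-4.44)|^2 + |-3.8 - (-0.01)|^2 + |-3.33 - 0.11|^2 + |1.79 - (-0.35)|^2 + |-2.64 - 4.51|^2)^(1/2)
= (1.9^2 + 3.79^2 + 3.44^2 + 2.14^2 + 7.15^2)^(1/2) = (3.61 + 14.3641 + 11.8336 + 4.5796 + 51.1225)^(1/2) = (85.5098)^(1/2) ≈ 9.2472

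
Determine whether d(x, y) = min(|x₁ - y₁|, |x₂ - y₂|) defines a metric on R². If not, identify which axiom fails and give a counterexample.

No. d fails identity of indiscernibles: take x = (-5, 0) and y = (-5, 7). Then d(x,y) = min(|-5 - (-5)|, |0 - 7|) = min(0, 7) = 0, yet x ≠ y.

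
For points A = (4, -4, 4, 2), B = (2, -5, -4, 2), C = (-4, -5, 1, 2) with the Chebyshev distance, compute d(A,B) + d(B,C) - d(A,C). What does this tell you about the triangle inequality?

d(A,B) = max(2, 1, 8, 0) = 8, d(B,C) = max(6, 0, 5, 0) = 6, d(A,C) = max(8, 1, 3, 0) = 8.
d(A,B) + d(B,C) - d(A,C) = 8 + 6 - 8 = 14 - 8 = 6. This is ≥ 0, so the triangle inequality holds for these points.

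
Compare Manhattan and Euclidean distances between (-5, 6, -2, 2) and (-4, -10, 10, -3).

L1 = |-5 - (-4)| + |6 - (-10)| + |-2 - 10| + |2 - (-3)| = 1 + 16 + 12 + 5 = 34
L2 = √(1² + 16² + 12² + 5²) = √426 ≈ 20.6398
L1 ≥ L2 always (equality iff movement is along one axis); L1 > L2 here.
Ratio L1/L2 = 34/√426 ≈ 1.6473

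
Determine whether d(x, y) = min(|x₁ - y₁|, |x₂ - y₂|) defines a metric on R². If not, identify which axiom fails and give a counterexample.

No. d fails identity of indiscernibles: take x = (-2, 0) and y = (-2, 3). Then d(x,y) = min(|-2 - (-2)|, |0 - 3|) = min(0, 3) = 0, yet x ≠ y.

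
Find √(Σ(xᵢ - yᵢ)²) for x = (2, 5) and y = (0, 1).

√(Σ(x_i - y_i)²) = √((2 - 0)² + (5 - 1)²)
= √(2² + 4²) = √(4 + 16) = √20 ≈ 4.4721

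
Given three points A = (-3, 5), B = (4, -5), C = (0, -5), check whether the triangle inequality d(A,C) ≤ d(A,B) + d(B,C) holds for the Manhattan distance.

d(A,B) = 7 + 10 = 17, d(B,C) = 4 + 0 = 4, d(A,C) = 3 + 10 = 13.
d(A,C) = 13 ≤ 17 + 4 = 21. Triangle inequality is satisfied.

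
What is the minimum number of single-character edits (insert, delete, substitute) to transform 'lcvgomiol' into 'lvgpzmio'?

Let D[i][j] be the edit distance between the first i characters of 'lcvgomiol' and the first j characters of 'lvgpzmio', with D[i][0] = i, D[0][j] = j, and D[i][j] = D[i-1][j-1] if the characters match, else 1 + min(D[i-1][j], D[i][j-1], D[i-1][j-1]). Filling the table (rows: prefixes of 'lcvgomiol', columns: prefixes of 'lvgpzmio'):
     ε  l  v  g  p  z  m  i  o
  ε  0  1  2  3  4  5  6  7  8
  l  1  0  1  2  3  4  5  6  7
  c  2  1  1  2  3  4  5  6  7
  v  3  2  1  2  3  4  5  6  7
  g  4  3  2  1  2  3  4  5  6
  o  5  4  3  2  2  3  4  5  5
  m  6  5  4  3  3  3  3  4  5
  i  7  6  5  4  4  4  4  3  4
  o  8  7  6  5  5  5  5  4  3
  l  9  8  7  6  6  6  6  5  4
The bottom-right entry gives D[9][8] = 4, so no sequence of fewer than 4 edits works. Backtracking through the table gives one optimal edit sequence (4 edits):
  lcvgomiol → lvgomiol (del c @2)
  lvgomiol → lvgpomiol (ins p @4)
  lvgpomiol → lvgpzmiol (sub o→z @5)
  lvgpzmiol → lvgpzmio (del l @9)
Edit distance = 4.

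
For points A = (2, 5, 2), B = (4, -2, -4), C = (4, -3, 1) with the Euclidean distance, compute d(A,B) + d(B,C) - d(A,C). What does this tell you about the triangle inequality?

d(A,B) = √(2² + 7² + 6²) = √89 ≈ 9.434, d(B,C) = √(0² + 1² + 5²) = √26 ≈ 5.099, d(A,C) = √(2² + 8² + 1²) = √69 ≈ 8.3066.
d(A,B) + d(B,C) - d(A,C) = 9.434 + 5.099 - 8.3066 = 14.533 - 8.3066 = 6.2264 (to 4 decimal places). This is ≥ 0, so the triangle inequality holds for these points.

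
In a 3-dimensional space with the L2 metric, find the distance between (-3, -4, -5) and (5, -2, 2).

(Σ|x_i - y_i|^2)^(1/2) = (|-3 - 5|^2 + |-4 - (-2)|^2 + |-5 - 2|^2)^(1/2)
= (8^2 + 2^2 + 7^2)^(1/2) = (64 + 4 + 49)^(1/2) = (117)^(1/2) ≈ 10.8167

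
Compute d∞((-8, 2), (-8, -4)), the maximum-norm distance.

max(|x_i - y_i|) = max(|-8 - (-8)|, |2 - (-4)|) = max(0, 6) = 6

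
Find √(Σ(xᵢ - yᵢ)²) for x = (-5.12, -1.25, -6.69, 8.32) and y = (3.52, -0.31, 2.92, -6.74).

√(Σ(x_i - y_i)²) = √((-5.12 - 3.52)² + (-1.25 - (-0.31))² + (-6.69 - 2.92)² + (8.32 - (-6.74))²)
= √((-8.64)² + (-0.94)² + (-9.61)² + 15.06²) = √(74.6496 + 0.8836 + 92.3521 + 226.8036) = √394.6889 ≈ 19.8668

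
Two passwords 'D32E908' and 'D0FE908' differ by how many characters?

Differing positions: 2, 3. Hamming distance = 2.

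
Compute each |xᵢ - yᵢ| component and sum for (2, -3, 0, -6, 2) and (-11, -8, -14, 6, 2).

Σ|x_i - y_i| = |2 - (-11)| + |-3 - (-8)| + |0 - (-14)| + |-6 - 6| + |2 - 2| = 13 + 5 + 14 + 12 + 0 = 44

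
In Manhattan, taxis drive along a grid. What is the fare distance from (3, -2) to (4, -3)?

Σ|x_i - y_i| = |3 - 4| + |-2 - (-3)| = 1 + 1 = 2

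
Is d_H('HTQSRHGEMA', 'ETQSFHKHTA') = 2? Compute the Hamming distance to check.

Differing positions: 1, 5, 7, 8, 9. Hamming distance = 5, so the claim that d_H = 2 is false.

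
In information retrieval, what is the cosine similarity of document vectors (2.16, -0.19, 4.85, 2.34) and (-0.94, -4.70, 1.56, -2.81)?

With u = (2.16, -0.19, 4.85, 2.34), v = (-0.94, -4.70, 1.56, -2.81):
u·v = 2.16·(-0.94) + (-0.19)·(-4.7) + 4.85·1.56 + 2.34·(-2.81) = (-2.0304) + 0.893 + 7.566 + (-6.5754) = -0.1468.
|u| = √(2.16² + (-0.19)² + 4.85² + 2.34²) = √(4.6656 + 0.0361 + 23.5225 + 5.4756) = √33.6998, |v| = √((-0.94)² + (-4.7)² + 1.56² + (-2.81)²) = √(0.8836 + 22.09 + 2.4336 + 7.8961) = √33.3033.
cos θ = (u·v)/(|u||v|) = -0.1468/(√33.6998·√33.3033) ≈ -0.0044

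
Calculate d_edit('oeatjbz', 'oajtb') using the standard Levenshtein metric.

Let D[i][j] be the edit distance between the first i characters of 'oeatjbz' and the first j characters of 'oajtb', with D[i][0] = i, D[0][j] = j, and D[i][j] = D[i-1][j-1] if the characters match, else 1 + min(D[i-1][j], D[i][j-1], D[i-1][j-1]). Filling the table (rows: prefixes of 'oeatjbz', columns: prefixes of 'oajtb'):
     ε  o  a  j  t  b
  ε  0  1  2  3  4  5
  o  1  0  1  2  3  4
  e  2  1  1  2  3  4
  a  3  2  1  2  3  4
  t  4  3  2  2  2  3
  j  5  4  3  2  3  3
  b  6  5  4  3  3  3
  z  7  6  5  4  4  4
The bottom-right entry gives D[7][5] = 4, so no sequence of fewer than 4 edits works. Backtracking through the table gives one optimal edit sequence (4 edits):
  oeatjbz → oatjbz (del e @2)
  oatjbz → oajbz (del t @3)
  oajbz → oajtz (sub b→t @4)
  oajtz → oajtb (sub z→b @5)
Edit distance = 4.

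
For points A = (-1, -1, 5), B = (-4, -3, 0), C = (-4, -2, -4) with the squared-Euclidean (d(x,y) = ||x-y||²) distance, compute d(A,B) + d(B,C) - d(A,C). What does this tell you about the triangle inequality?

d(A,B) = 3² + 2² + 5² = 38, d(B,C) = 0² + 1² + 4² = 17, d(A,C) = 3² + 1² + 9² = 91.
d(A,B) + d(B,C) - d(A,C) = 38 + 17 - 91 = 55 - 91 = -36. This is < 0, so the triangle inequality FAILS for these points (squared-Euclidean is not a metric).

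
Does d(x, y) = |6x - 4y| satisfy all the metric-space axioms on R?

No. d fails symmetry: d(9, 5) = |6·9 - 4·5| = |34| = 34, but d(5, 9) = |6·5 - 4·9| = |-6| = 6. Since 34 ≠ 6, d(x,y) ≠ d(y,x) in general.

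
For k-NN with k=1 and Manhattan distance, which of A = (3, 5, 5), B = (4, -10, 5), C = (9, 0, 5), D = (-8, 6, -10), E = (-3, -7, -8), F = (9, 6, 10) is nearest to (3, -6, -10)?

Distances: d(A) = 26, d(B) = 20, d(C) = 27, d(D) = 23, d(E) = 9, d(F) = 38. Nearest: E = (-3, -7, -8) with distance 9.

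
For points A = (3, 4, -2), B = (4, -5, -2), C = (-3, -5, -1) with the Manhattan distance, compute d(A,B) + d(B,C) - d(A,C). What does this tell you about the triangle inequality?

d(A,B) = 1 + 9 + 0 = 10, d(B,C) = 7 + 0 + 1 = 8, d(A,C) = 6 + 9 + 1 = 16.
d(A,B) + d(B,C) - d(A,C) = 10 + 8 - 16 = 18 - 16 = 2. This is ≥ 0, so the triangle inequality holds for these points.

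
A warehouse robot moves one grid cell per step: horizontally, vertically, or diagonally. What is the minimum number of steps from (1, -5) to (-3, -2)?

max(|x_i - y_i|) = max(|1 - (-3)|, |-5 - (-2)|) = max(4, 3) = 4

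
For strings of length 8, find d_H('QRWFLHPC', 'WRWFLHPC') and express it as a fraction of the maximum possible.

Differing positions: 1. Hamming distance = 1. The maximum possible Hamming distance for length-8 strings is 8, so d_H/8 = 1/8 = 0.125.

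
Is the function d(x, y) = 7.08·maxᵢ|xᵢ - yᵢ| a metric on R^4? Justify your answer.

Yes. The L∞ (Chebyshev) norm induces a metric on R^4, and multiplying a metric by a positive constant 7.08 > 0 preserves all four axioms: non-negativity (7.08·||x-y|| ≥ 0), identity (7.08·||x-y|| = 0 ⟺ ||x-y|| = 0 ⟺ x = y), symmetry (||x-y|| = ||y-x||), and the triangle inequality (7.08·||x-z|| ≤ 7.08·||x-y|| + 7.08·||y-z||). So d is a metric.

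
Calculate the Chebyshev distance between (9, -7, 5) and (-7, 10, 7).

max(|x_i - y_i|) = max(|9 - (-7)|, |-7 - 10|, |5 - 7|) = max(16, 17, 2) = 17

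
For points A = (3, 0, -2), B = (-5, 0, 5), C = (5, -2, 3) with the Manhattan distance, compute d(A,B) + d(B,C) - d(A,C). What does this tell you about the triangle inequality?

d(A,B) = 8 + 0 + 7 = 15, d(B,C) = 10 + 2 + 2 = 14, d(A,C) = 2 + 2 + 5 = 9.
d(A,B) + d(B,C) - d(A,C) = 15 + 14 - 9 = 29 - 9 = 20. This is ≥ 0, so the triangle inequality holds for these points.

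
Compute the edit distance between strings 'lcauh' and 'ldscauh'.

Let D[i][j] be the edit distance between the first i characters of 'lcauh' and the first j characters of 'ldscauh', with D[i][0] = i, D[0][j] = j, and D[i][j] = D[i-1][j-1] if the characters match, else 1 + min(D[i-1][j], D[i][j-1], D[i-1][j-1]). Filling the table (rows: prefixes of 'lcauh', columns: prefixes of 'ldscauh'):
     ε  l  d  s  c  a  u  h
  ε  0  1  2  3  4  5  6  7
  l  1  0  1  2  3  4  5  6
  c  2  1  1  2  2  3  4  5
  a  3  2  2  2  3  2  3  4
  u  4  3  3  3  3  3  2  3
  h  5  4  4  4  4  4  3  2
The bottom-right entry gives D[5][7] = 2, so no sequence of fewer than 2 edits works. Backtracking through the table gives one optimal edit sequence (2 edits):
  lcauh → ldcauh (ins d @2)
  ldcauh → ldscauh (ins s @3)
Edit distance = 2.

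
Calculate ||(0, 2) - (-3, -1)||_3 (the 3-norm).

(Σ|x_i - y_i|^3)^(1/3) = (|0 - (-3)|^3 + |2 - (-1)|^3)^(1/3)
= (3^3 + 3^3)^(1/3) = (27 + 27)^(1/3) = (54)^(1/3) ≈ 3.7798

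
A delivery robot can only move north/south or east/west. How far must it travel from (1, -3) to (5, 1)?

Σ|x_i - y_i| = |1 - 5| + |-3 - 1| = 4 + 4 = 8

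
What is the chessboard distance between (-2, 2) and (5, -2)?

max(|x_i - y_i|) = max(|-2 - 5|, |2 - (-2)|) = max(7, 4) = 7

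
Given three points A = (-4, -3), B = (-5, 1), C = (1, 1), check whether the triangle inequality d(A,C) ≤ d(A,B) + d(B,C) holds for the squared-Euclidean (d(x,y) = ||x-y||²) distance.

d(A,B) = 1² + 4² = 17, d(B,C) = 6² + 0² = 36, d(A,C) = 5² + 4² = 41.
d(A,C) = 41 ≤ 17 + 36 = 53. Triangle inequality is satisfied.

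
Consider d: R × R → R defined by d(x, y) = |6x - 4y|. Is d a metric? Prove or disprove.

No. d fails symmetry: d(3, 4) = |6·3 - 4·4| = |2| = 2, but d(4, 3) = |6·4 - 4·3| = |12| = 12. Since 2 ≠ 12, d(x,y) ≠ d(y,x) in general.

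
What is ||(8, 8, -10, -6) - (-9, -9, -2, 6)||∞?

max(|x_i - y_i|) = max(|8 - (-9)|, |8 - (-9)|, |-10 - (-2)|, |-6 - 6|) = max(17, 17, 8, 12) = 17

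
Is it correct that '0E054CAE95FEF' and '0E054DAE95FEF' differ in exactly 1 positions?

Differing positions: 6. Hamming distance = 1, so the claim is true.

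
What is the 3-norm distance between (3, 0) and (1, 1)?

(Σ|x_i - y_i|^3)^(1/3) = (|3 - 1|^3 + |0 - 1|^3)^(1/3)
= (2^3 + 1^3)^(1/3) = (8 + 1)^(1/3) = (9)^(1/3) ≈ 2.0801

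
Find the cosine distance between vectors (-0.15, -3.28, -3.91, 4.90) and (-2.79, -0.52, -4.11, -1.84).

With u = (-0.15, -3.28, -3.91, 4.90), v = (-2.79, -0.52, -4.11, -1.84):
u·v = (-0.15)·(-2.79) + (-3.28)·(-0.52) + (-3.91)·(-4.11) + 4.9·(-1.84) = 0.4185 + 1.7056 + 16.0701 + (-9.016) = 9.1782.
|u| = √((-0.15)² + (-3.28)² + (-3.91)² + 4.9²) = √(0.0225 + 10.7584 + 15.2881 + 24.01) = √50.079, |v| = √((-2.79)² + (-0.52)² + (-4.11)² + (-1.84)²) = √(7.7841 + 0.2704 + 16.8921 + 3.3856) = √28.3322.
cos θ = (u·v)/(|u||v|) = 9.1782/(√50.079·√28.3322) ≈ 0.2437
Cosine distance = 1 - cos θ ≈ 1 - 0.2437 = 0.7563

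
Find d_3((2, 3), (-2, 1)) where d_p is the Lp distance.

(Σ|x_i - y_i|^3)^(1/3) = (|2 - (-2)|^3 + |3 - 1|^3)^(1/3)
= (4^3 + 2^3)^(1/3) = (64 + 8)^(1/3) = (72)^(1/3) ≈ 4.1602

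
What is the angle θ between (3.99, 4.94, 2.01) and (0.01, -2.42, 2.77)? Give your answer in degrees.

With u = (3.99, 4.94, 2.01), v = (0.01, -2.42, 2.77):
u·v = 3.99·0.01 + 4.94·(-2.42) + 2.01·2.77 = 0.0399 + (-11.9548) + 5.5677 = -6.3472.
|u| = √(3.99² + 4.94² + 2.01²) = √(15.9201 + 24.4036 + 4.0401) = √44.3638, |v| = √(0.01² + (-2.42)² + 2.77²) = √(0.0001 + 5.8564 + 7.6729) = √13.5294.
cos θ = (u·v)/(|u||v|) = -6.3472/(√44.3638·√13.5294) ≈ -0.259077
θ = arccos(-0.259077) ≈ 105.02°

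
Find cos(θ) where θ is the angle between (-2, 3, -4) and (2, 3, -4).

With u = (-2, 3, -4), v = (2, 3, -4):
u·v = (-2)·2 + 3·3 + (-4)·(-4) = (-4) + 9 + 16 = 21.
|u| = √((-2)² + 3² + (-4)²) = √29, |v| = √(2² + 3² + (-4)²) = √29, so |u||v| = √(29·29) = √841 = 29.
cos θ = (u·v)/(|u||v|) = 21/29 ≈ 0.7241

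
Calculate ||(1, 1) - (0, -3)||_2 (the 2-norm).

(Σ|x_i - y_i|^2)^(1/2) = (|1 - 0|^2 + |1 - (-3)|^2)^(1/2)
= (1^2 + 4^2)^(1/2) = (1 + 16)^(1/2) = (17)^(1/2) ≈ 4.1231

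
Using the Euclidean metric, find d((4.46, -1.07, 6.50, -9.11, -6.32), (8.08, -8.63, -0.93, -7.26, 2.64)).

√(Σ(x_i - y_i)²) = √((4.46 - 8.08)² + (-1.07 - (-8.63))² + (6.5 - (-0.93))² + (-9.11 - (-7.26))² + (-6.32 - 2.64)²)
= √((-3.62)² + 7.56² + 7.43² + (-1.85)² + (-8.96)²) = √(13.1044 + 57.1536 + 55.2049 + 3.4225 + 80.2816) = √209.167 ≈ 14.4626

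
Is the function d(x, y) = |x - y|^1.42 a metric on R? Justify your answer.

No. d(x,y) = |x-y|^1.42 fails the triangle inequality since p = 1.42 > 1. Counterexample: x = -5, y = -4, z = -2. d(x,z) = |-5 - (-2)|^1.42 = 3^1.42 ≈ 4.759, but d(x,y) + d(y,z) = 1^1.42 + 2^1.42 ≈ 1 + 2.6759 = 3.6759. Since 4.759 > 3.6759, the triangle inequality is violated.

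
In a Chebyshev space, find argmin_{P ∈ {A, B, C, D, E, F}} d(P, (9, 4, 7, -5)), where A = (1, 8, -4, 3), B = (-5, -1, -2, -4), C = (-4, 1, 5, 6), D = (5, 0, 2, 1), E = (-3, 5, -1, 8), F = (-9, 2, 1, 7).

Distances: d(A) = 11, d(B) = 14, d(C) = 13, d(D) = 6, d(E) = 13, d(F) = 18. Nearest: D = (5, 0, 2, 1) with distance 6.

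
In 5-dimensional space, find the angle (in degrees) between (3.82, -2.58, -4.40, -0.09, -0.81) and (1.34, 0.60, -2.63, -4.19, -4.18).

With u = (3.82, -2.58, -4.40, -0.09, -0.81), v = (1.34, 0.60, -2.63, -4.19, -4.18):
u·v = 3.82·1.34 + (-2.58)·0.6 + (-4.4)·(-2.63) + (-0.09)·(-4.19) + (-0.81)·(-4.18) = 5.1188 + (-1.548) + 11.572 + 0.3771 + 3.3858 = 18.9057.
|u| = √(3.82² + (-2.58)² + (-4.4)² + (-0.09)² + (-0.81)²) = √(14.5924 + 6.6564 + 19.36 + 0.0081 + 0.6561) = √41.273, |v| = √(1.34² + 0.6² + (-2.63)² + (-4.19)² + (-4.18)²) = √(1.7956 + 0.36 + 6.9169 + 17.5561 + 17.4724) = √44.101.
cos θ = (u·v)/(|u||v|) = 18.9057/(√41.273·√44.101) ≈ 0.443134
θ = arccos(0.443134) ≈ 63.7°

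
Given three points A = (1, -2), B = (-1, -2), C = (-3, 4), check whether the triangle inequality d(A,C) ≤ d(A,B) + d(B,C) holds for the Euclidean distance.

d(A,B) = √(2² + 0²) = √4 = 2, d(B,C) = √(2² + 6²) = √40 ≈ 6.3246, d(A,C) = √(4² + 6²) = √52 ≈ 7.2111.
d(A,C) ≈ 7.2111 ≤ 2 + 6.3246 = 8.3246. Triangle inequality is satisfied.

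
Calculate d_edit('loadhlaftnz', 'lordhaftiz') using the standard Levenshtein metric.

Let D[i][j] be the edit distance between the first i characters of 'loadhlaftnz' and the first j characters of 'lordhaftiz', with D[i][0] = i, D[0][j] = j, and D[i][j] = D[i-1][j-1] if the characters match, else 1 + min(D[i-1][j], D[i][j-1], D[i-1][j-1]). Filling the table (rows: prefixes of 'loadhlaftnz', columns: prefixes of 'lordhaftiz'):
     ε  l  o  r  d  h  a  f  t  i  z
  ε  0  1  2  3  4  5  6  7  8  9 10
  l  1  0  1  2  3  4  5  6  7  8  9
  o  2  1  0  1  2  3  4  5  6  7  8
  a  3  2  1  1  2  3  3  4  5  6  7
  d  4  3  2  2  1  2  3  4  5  6  7
  h  5  4  3  3  2  1  2  3  4  5  6
  l  6  5  4  4  3  2  2  3  4  5  6
  a  7  6  5  5  4  3  2  3  4  5  6
  f  8  7  6  6  5  4  3  2  3  4  5
  t  9  8  7  7  6  5  4  3  2  3  4
  n 10  9  8  8  7  6  5  4  3  3  4
  z 11 10  9  9  8  7  6  5  4  4  3
The bottom-right entry gives D[11][10] = 3, so no sequence of fewer than 3 edits works. Backtracking through the table gives one optimal edit sequence (3 edits):
  loadhlaftnz → lordhlaftnz (sub a→r @3)
  lordhlaftnz → lordhaftnz (del l @6)
  lordhaftnz → lordhaftiz (sub n→i @9)
Edit distance = 3.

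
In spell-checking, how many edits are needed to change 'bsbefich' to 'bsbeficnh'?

Let D[i][j] be the edit distance between the first i characters of 'bsbefich' and the first j characters of 'bsbeficnh', with D[i][0] = i, D[0][j] = j, and D[i][j] = D[i-1][j-1] if the characters match, else 1 + min(D[i-1][j], D[i][j-1], D[i-1][j-1]). Filling the table (rows: prefixes of 'bsbefich', columns: prefixes of 'bsbeficnh'):
     ε  b  s  b  e  f  i  c  n  h
  ε  0  1  2  3  4  5  6  7  8  9
  b  1  0  1  2  3  4  5  6  7  8
  s  2  1  0  1  2  3  4  5  6  7
  b  3  2  1  0  1  2  3  4  5  6
  e  4  3  2  1  0  1  2  3  4  5
  f  5  4  3  2  1  0  1  2  3  4
  i  6  5  4  3  2  1  0  1  2  3
  c  7  6  5  4  3  2  1  0  1  2
  h  8  7  6  5  4  3  2  1  1  1
The bottom-right entry gives D[8][9] = 1, so no sequence of fewer than 1 edit works. Backtracking through the table gives one optimal edit sequence (1 edit):
  bsbefich → bsbeficnh (ins n @8)
Edit distance = 1.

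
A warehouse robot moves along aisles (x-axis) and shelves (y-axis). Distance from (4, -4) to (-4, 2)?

Σ|x_i - y_i| = |4 - (-4)| + |-4 - 2| = 8 + 6 = 14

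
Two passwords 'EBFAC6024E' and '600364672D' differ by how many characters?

Differing positions: 1, 2, 3, 4, 5, 6, 7, 8, 9, 10. Hamming distance = 10.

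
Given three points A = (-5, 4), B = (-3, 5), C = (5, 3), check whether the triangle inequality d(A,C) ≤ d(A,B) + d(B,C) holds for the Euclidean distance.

d(A,B) = √(2² + 1²) = √5 ≈ 2.2361, d(B,C) = √(8² + 2²) = √68 ≈ 8.2462, d(A,C) = √(10² + 1²) = √101 ≈ 10.0499.
d(A,C) ≈ 10.0499 ≤ 2.2361 + 8.2462 = 10.4823. Triangle inequality is satisfied.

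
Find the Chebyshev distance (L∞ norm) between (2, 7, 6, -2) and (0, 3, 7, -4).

max(|x_i - y_i|) = max(|2 - 0|, |7 - 3|, |6 - 7|, |-2 - (-4)|) = max(2, 4, 1, 2) = 4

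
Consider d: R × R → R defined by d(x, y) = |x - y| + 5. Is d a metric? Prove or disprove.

No. d fails identity of indiscernibles (specifically d(x,x) = 0): d(5, 5) = |5 - 5| + 5 = 0 + 5 = 5 ≠ 0.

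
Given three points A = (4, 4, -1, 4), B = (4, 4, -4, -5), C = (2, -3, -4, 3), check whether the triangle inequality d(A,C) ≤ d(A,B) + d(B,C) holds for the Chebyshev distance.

d(A,B) = max(0, 0, 3, 9) = 9, d(B,C) = max(2, 7, 0, 8) = 8, d(A,C) = max(2, 7, 3, 1) = 7.
d(A,C) = 7 ≤ 9 + 8 = 17. Triangle inequality is satisfied.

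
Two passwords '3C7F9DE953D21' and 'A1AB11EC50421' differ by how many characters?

Differing positions: 1, 2, 3, 4, 5, 6, 8, 10, 11. Hamming distance = 9.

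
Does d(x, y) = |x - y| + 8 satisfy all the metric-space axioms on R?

No. d fails identity of indiscernibles (specifically d(x,x) = 0): d(7, 7) = |7 - 7| + 8 = 0 + 8 = 8 ≠ 0.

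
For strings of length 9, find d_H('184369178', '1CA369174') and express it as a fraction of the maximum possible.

Differing positions: 2, 3, 9. Hamming distance = 3. The maximum possible Hamming distance for length-9 strings is 9, so d_H/9 = 3/9 ≈ 0.3333.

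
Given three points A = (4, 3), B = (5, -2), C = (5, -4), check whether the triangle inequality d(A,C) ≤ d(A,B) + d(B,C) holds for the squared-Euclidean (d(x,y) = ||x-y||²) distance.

d(A,B) = 1² + 5² = 26, d(B,C) = 0² + 2² = 4, d(A,C) = 1² + 7² = 50.
d(A,C) = 50 > 26 + 4 = 30. Triangle inequality is VIOLATED. (Squared-Euclidean is not a metric — this is a counterexample.)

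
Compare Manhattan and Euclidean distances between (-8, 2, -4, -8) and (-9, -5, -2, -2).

L1 = |-8 - (-9)| + |2 - (-5)| + |-4 - (-2)| + |-8 - (-2)| = 1 + 7 + 2 + 6 = 16
L2 = √(1² + 7² + 2² + 6²) = √90 ≈ 9.4868
L1 ≥ L2 always (equality iff movement is along one axis); L1 > L2 here.
Ratio L1/L2 = 16/√90 ≈ 1.6865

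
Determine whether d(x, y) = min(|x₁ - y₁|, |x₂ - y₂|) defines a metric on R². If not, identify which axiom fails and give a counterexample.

No. d fails identity of indiscernibles: take x = (3, 0) and y = (3, 5). Then d(x,y) = min(|3 - 3|, |0 - 5|) = min(0, 5) = 0, yet x ≠ y.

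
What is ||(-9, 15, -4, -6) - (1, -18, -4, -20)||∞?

max(|x_i - y_i|) = max(|-9 - 1|, |15 - (-18)|, |-4 - (-4)|, |-6 - (-20)|) = max(10, 33, 0, 14) = 33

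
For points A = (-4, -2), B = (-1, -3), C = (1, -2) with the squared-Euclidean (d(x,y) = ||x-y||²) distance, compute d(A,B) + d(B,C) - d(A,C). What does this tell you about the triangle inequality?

d(A,B) = 3² + 1² = 10, d(B,C) = 2² + 1² = 5, d(A,C) = 5² + 0² = 25.
d(A,B) + d(B,C) - d(A,C) = 10 + 5 - 25 = 15 - 25 = -10. This is < 0, so the triangle inequality FAILS for these points (squared-Euclidean is not a metric).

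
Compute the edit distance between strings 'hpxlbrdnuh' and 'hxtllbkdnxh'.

Let D[i][j] be the edit distance between the first i characters of 'hpxlbrdnuh' and the first j characters of 'hxtllbkdnxh', with D[i][0] = i, D[0][j] = j, and D[i][j] = D[i-1][j-1] if the characters match, else 1 + min(D[i-1][j], D[i][j-1], D[i-1][j-1]). Filling the table (rows: prefixes of 'hpxlbrdnuh', columns: prefixes of 'hxtllbkdnxh'):
     ε  h  x  t  l  l  b  k  d  n  x  h
  ε  0  1  2  3  4  5  6  7  8  9 10 11
  h  1  0  1  2  3  4  5  6  7  8  9 10
  p  2  1  1  2  3  4  5  6  7  8  9 10
  x  3  2  1  2  3  4  5  6  7  8  8  9
  l  4  3  2  2  2  3  4  5  6  7  8  9
  b  5  4  3  3  3  3  3  4  5  6  7  8
  r  6  5  4  4  4  4  4  4  5  6  7  8
  d  7  6  5  5  5  5  5  5  4  5  6  7
  n  8  7  6  6  6  6  6  6  5  4  5  6
  u  9  8  7  7  7  7  7  7  6  5  5  6
  h 10  9  8  8  8  8  8  8  7  6  6  5
The bottom-right entry gives D[10][11] = 5, so no sequence of fewer than 5 edits works. Backtracking through the table gives one optimal edit sequence (5 edits):
  hpxlbrdnuh → hxpxlbrdnuh (ins x @2)
  hxpxlbrdnuh → hxtxlbrdnuh (sub p→t @3)
  hxtxlbrdnuh → hxtllbrdnuh (sub x→l @4)
  hxtllbrdnuh → hxtllbkdnuh (sub r→k @7)
  hxtllbkdnuh → hxtllbkdnxh (sub u→x @10)
Edit distance = 5.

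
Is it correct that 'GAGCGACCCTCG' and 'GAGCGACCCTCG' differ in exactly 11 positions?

Differing positions: none. Hamming distance = 0, so the claim that d_H = 11 is false.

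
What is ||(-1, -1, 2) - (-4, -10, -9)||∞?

max(|x_i - y_i|) = max(|-1 - (-4)|, |-1 - (-10)|, |2 - (-9)|) = max(3, 9, 11) = 11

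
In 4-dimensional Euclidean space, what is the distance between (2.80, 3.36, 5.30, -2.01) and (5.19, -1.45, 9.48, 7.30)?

√(Σ(x_i - y_i)²) = √((2.8 - 5.19)² + (3.36 - (-1.45))² + (5.3 - 9.48)² + (-2.01 - 7.3)²)
= √((-2.39)² + 4.81² + (-4.18)² + (-9.31)²) = √(5.7121 + 23.1361 + 17.4724 + 86.6761) = √132.9967 ≈ 11.5324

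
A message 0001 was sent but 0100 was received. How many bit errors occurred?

Differing positions: 2, 4. Hamming distance = 2.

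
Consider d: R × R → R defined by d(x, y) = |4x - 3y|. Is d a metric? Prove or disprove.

No. d fails symmetry: d(1, 4) = |4·1 - 3·4| = |-8| = 8, but d(4, 1) = |4·4 - 3·1| = |13| = 13. Since 8 ≠ 13, d(x,y) ≠ d(y,x) in general.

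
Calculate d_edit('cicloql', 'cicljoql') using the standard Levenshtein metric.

Let D[i][j] be the edit distance between the first i characters of 'cicloql' and the first j characters of 'cicljoql', with D[i][0] = i, D[0][j] = j, and D[i][j] = D[i-1][j-1] if the characters match, else 1 + min(D[i-1][j], D[i][j-1], D[i-1][j-1]). Filling the table (rows: prefixes of 'cicloql', columns: prefixes of 'cicljoql'):
     ε  c  i  c  l  j  o  q  l
  ε  0  1  2  3  4  5  6  7  8
  c  1  0  1  2  3  4  5  6  7
  i  2  1  0  1  2  3  4  5  6
  c  3  2  1  0  1  2  3  4  5
  l  4  3  2  1  0  1  2  3  4
  o  5  4  3  2  1  1  1  2  3
  q  6  5  4  3  2  2  2  1  2
  l  7  6  5  4  3  3  3  2  1
The bottom-right entry gives D[7][8] = 1, so no sequence of fewer than 1 edit works. Backtracking through the table gives one optimal edit sequence (1 edit):
  cicloql → cicljoql (ins j @5)
Edit distance = 1.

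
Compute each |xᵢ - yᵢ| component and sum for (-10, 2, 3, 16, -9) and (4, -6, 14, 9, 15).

Σ|x_i - y_i| = |-10 - 4| + |2 - (-6)| + |3 - 14| + |16 - 9| + |-9 - 15| = 14 + 8 + 11 + 7 + 24 = 64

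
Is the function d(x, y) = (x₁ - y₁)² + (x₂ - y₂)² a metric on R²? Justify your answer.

No. The squared Euclidean distance fails the triangle inequality. Counterexample: x = (0, 0), y = (3, 1), z = (6, 2). d(x,z) = 6² + 2² = 40, but d(x,y) + d(y,z) = (3² + 1²) + (3² + 1²) = 10 + 10 = 20. Since 40 > 20, the triangle inequality is violated. (Note: √d, the ordinary Euclidean distance, IS a metric.)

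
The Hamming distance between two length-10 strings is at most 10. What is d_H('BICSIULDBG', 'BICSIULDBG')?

Differing positions: none. Hamming distance = 0. The maximum possible Hamming distance for length-10 strings is 10, so d_H/10 = 0/10 = 0.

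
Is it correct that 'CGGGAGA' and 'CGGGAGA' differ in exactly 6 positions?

Differing positions: none. Hamming distance = 0, so the claim that d_H = 6 is false.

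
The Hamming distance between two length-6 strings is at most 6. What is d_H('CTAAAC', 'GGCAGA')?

Differing positions: 1, 2, 3, 5, 6. Hamming distance = 5. The maximum possible Hamming distance for length-6 strings is 6, so d_H/6 = 5/6 ≈ 0.8333.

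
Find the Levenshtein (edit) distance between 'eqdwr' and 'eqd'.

Let D[i][j] be the edit distance between the first i characters of 'eqdwr' and the first j characters of 'eqd', with D[i][0] = i, D[0][j] = j, and D[i][j] = D[i-1][j-1] if the characters match, else 1 + min(D[i-1][j], D[i][j-1], D[i-1][j-1]). Filling the table (rows: prefixes of 'eqdwr', columns: prefixes of 'eqd'):
     ε  e  q  d
  ε  0  1  2  3
  e  1  0  1  2
  q  2  1  0  1
  d  3  2  1  0
  w  4  3  2  1
  r  5  4  3  2
The bottom-right entry gives D[5][3] = 2, so no sequence of fewer than 2 edits works. Backtracking through the table gives one optimal edit sequence (2 edits):
  eqdwr → eqdr (del w @4)
  eqdr → eqd (del r @4)
Edit distance = 2.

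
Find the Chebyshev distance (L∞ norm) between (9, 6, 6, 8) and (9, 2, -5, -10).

max(|x_i - y_i|) = max(|9 - 9|, |6 - 2|, |6 - (-5)|, |8 - (-10)|) = max(0, 4, 11, 18) = 18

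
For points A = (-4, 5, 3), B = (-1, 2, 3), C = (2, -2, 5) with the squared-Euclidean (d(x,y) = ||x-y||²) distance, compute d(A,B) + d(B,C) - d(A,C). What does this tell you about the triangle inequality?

d(A,B) = 3² + 3² + 0² = 18, d(B,C) = 3² + 4² + 2² = 29, d(A,C) = 6² + 7² + 2² = 89.
d(A,B) + d(B,C) - d(A,C) = 18 + 29 - 89 = 47 - 89 = -42. This is < 0, so the triangle inequality FAILS for these points (squared-Euclidean is not a metric).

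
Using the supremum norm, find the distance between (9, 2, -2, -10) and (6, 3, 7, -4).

max(|x_i - y_i|) = max(|9 - 6|, |2 - 3|, |-2 - 7|, |-10 - (-4)|) = max(3, 1, 9, 6) = 9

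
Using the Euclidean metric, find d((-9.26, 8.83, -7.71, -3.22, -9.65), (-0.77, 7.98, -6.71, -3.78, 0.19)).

√(Σ(x_i - y_i)²) = √((-9.26 - (-0.77))² + (8.83 - 7.98)² + (-7.71 - (-6.71))² + (-3.22 - (-3.78))² + (-9.65 - 0.19)²)
= √((-8.49)² + 0.85² + (-1)² + 0.56² + (-9.84)²) = √(72.0801 + 0.7225 + 1 + 0.3136 + 96.8256) = √170.9418 ≈ 13.0745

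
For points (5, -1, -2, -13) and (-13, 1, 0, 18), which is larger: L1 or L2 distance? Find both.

L1 = |5 - (-13)| + |-1 - 1| + |-2 - 0| + |-13 - 18| = 18 + 2 + 2 + 31 = 53
L2 = √(18² + 2² + 2² + 31²) = √1293 ≈ 35.9583
L1 ≥ L2 always (equality iff movement is along one axis); L1 > L2 here.
Ratio L1/L2 = 53/√1293 ≈ 1.4739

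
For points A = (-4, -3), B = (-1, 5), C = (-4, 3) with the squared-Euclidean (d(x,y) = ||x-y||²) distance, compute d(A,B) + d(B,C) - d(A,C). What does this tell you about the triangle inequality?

d(A,B) = 3² + 8² = 73, d(B,C) = 3² + 2² = 13, d(A,C) = 0² + 6² = 36.
d(A,B) + d(B,C) - d(A,C) = 73 + 13 - 36 = 86 - 36 = 50. This is ≥ 0, so the triangle inequality holds for these points.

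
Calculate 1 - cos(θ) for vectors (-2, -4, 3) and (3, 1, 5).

With u = (-2, -4, 3), v = (3, 1, 5):
u·v = (-2)·3 + (-4)·1 + 3·5 = (-6) + (-4) + 15 = 5.
|u| = √((-2)² + (-4)² + 3²) = √29, |v| = √(3² + 1² + 5²) = √35, so |u||v| = √(29·35) = √1015.
cos θ = (u·v)/(|u||v|) = 5/√1015 ≈ 0.1569
Cosine distance = 1 - cos θ ≈ 1 - 0.1569 = 0.8431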